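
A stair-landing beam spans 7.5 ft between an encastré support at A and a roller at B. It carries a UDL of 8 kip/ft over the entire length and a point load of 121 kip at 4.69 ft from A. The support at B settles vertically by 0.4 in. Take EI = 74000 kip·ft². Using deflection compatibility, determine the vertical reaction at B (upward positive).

Take the reaction at B as the redundant and release it; the primary structure is a cantilever fixed at A.
Deflection at B on the released cantilever, summing each load's contribution:
  UDL 8: wL⁴/(8EI) = 3164/EI
  point load 121 at a = 4.69: Pa²(3L − a)/(6EI) = 7900/EI
  δ_0 = 11064/EI
Flexibility coefficient — unit upward force at B: δ_{BB} = L³/(3EI) = 140.6/EI.
With EI = 74000 kip·ft²: δ_0 = 0.14952 ft and δ_{BB} = 0.0019 ft/kip.
Compatibility — the beam at B must follow the support down by 0.03333 ft: δ_0 − R_B·δ_{BB} = 0.03333, so R_B = (0.14952 − 0.03333)/0.0019 = 61.14 kip.

R_B = 61.14 kip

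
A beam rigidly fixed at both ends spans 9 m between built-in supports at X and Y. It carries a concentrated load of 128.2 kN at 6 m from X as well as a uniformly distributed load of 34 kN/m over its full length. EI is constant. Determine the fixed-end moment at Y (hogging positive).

M_Y = 400.4 kN·m

Take the two fixed-end moments M_X, M_Y as redundants; the released structure is the simple span XY.
Simple-span end rotations at X and Y under the given loads:
  at X: point load 128.2 at a = 6: Pab(L + b)/(6LEI) = 512.8/EI
  at Y: point load 128.2 at a = 6: Pab(L + a)/(6LEI) = 641/EI
  at X: UDL 34: wL³/(24EI) = 1033/EI
  at Y: UDL 34: wL³/(24EI) = 1033/EI
  θ_X0 = 1546/EI,  θ_Y0 = 1674/EI
Flexibility coefficients: a unit moment at one end gives L/(3EI) there and L/(6EI) at the far end, so f₁₁ = f₂₂ = 3/EI and f₁₂ = f₂₁ = 1.5/EI.
Compatibility — zero rotation at each built-in end:
  3 M_X + 1.5 M_Y = 1546
  1.5 M_X + 3 M_Y = 1674
Solving the pair gives M_X = 315 kN·m and M_Y = 400.4 kN·m (hogging).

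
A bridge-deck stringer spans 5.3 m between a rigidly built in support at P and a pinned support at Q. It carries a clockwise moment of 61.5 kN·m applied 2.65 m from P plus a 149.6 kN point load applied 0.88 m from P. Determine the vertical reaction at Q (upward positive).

Choose R_Q as the redundant. The primary structure is the cantilever fixed at P.
Downward deflection at the released point Q due to the loads:
  clockwise couple 61.5 at a = 2.65: M₀a(2L − a)/(2EI) = 647.8/EI
  point load 149.6 at a = 0.88: Pa²(3L − a)/(6EI) = 290/EI
  δ_0 = 937.8/EI
Flexibility coefficient — unit upward force at Q: δ_{QQ} = L³/(3EI) = 49.63/EI.
Compatibility at Q: δ_0 − R_Q·δ_{QQ} = 0, so R_Q = 937.8/49.63 = 18.9 kN.

R_Q = 18.9 kN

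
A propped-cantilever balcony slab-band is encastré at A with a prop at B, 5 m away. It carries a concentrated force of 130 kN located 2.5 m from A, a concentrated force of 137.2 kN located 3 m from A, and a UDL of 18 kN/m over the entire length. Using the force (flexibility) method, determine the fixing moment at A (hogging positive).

Release the roller at B. Primary structure: cantilever fixed at A.
Primary-structure tip deflection at B by superposition:
  point load 130 at a = 2.5: Pa²(3L − a)/(6EI) = 1693/EI
  point load 137.2 at a = 3: Pa²(3L − a)/(6EI) = 2470/EI
  UDL 18: wL⁴/(8EI) = 1406/EI
  δ_0 = 5569/EI
Flexibility coefficient — unit upward force at B: δ_{BB} = L³/(3EI) = 41.67/EI.
The prop prevents deflection at B: R_B = δ_0/δ_{BB} = 5569/41.67 = 133.6 kN.
Moment equilibrium about A: M_A = Σ(load moments about A) − R_B·L = 961.6 − 133.6×5 = 293.4 kN·m.

M_A = 293.4 kN·m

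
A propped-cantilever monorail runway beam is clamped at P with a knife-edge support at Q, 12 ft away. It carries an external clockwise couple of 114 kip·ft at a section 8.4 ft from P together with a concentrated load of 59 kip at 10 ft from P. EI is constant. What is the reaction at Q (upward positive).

Choose R_Q as the redundant. The primary structure is the cantilever fixed at P.
Free-end deflection of the primary structure under the applied loading (downward +):
  clockwise couple 114 at a = 8.4: M₀a(2L − a)/(2EI) = 7469/EI
  point load 59 at a = 10: Pa²(3L − a)/(6EI) = 25567/EI
  δ_0 = 33036/EI
Tip deflection under a unit load at Q: L³/(3EI) = 576/EI.
Compatibility at Q: δ_0 − R_Q·δ_{QQ} = 0, so R_Q = 33036/576 = 57.35 kip.

R_Q = 57.35 kip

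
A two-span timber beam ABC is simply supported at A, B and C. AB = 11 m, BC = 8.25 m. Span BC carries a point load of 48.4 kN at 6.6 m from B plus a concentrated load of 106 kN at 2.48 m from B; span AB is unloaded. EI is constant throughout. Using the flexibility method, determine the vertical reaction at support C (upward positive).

Take M_B as the redundant. Released structure: two simple spans AB and BC with a hinge at B.
Discontinuity in slope at B on the released structure — sum the simple-span end rotations:
  span BC: point load 48.4 at a = 6.6: Pab(L + b)/(6LEI) = 105.4/EI
  span BC: point load 106 at a = 2.48: Pab(L + b)/(6LEI) = 429.6/EI
  relative rotation θ_0 = (0 + 535)/EI = 535/EI
A unit hogging moment at B produces rotation L₁/(3EI) + L₂/(3EI) = 6.417/EI.
Slope continuity at B: θ_0 = M_B·6.417/EI, so M_B = 535/6.417 = 83.38 kN·m (hogging).
Span BC, ΣM about C: R_B^{BC}·8.25 = 691.5 + 83.38, so R_B^{BC} = 93.92 kN and R_C = 154.4 − 93.92 = 60.48 kN.

R_C = 60.48 kN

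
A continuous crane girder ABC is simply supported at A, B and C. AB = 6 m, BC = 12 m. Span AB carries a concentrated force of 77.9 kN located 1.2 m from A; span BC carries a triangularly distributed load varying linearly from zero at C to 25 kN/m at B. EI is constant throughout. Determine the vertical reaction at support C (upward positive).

Insert a hinge at B; M_B is the redundant, and each span becomes simply supported.
Discontinuity in slope at B on the released structure — sum the simple-span end rotations:
  span AB: point load 77.9 at a = 1.2: Pab(L + a)/(6LEI) = 89.74/EI
  span BC: triangular load, peak 25: w₀L³/(45EI) = 960/EI
  relative rotation θ_0 = (89.74 + 960)/EI = 1050/EI
A unit hogging moment at B produces rotation L₁/(3EI) + L₂/(3EI) = 6/EI.
Compatibility: M_B·(L₁+L₂)/(3EI) = θ_0, giving M_B = 175 kN·m (hogging).
Span BC, ΣM about C: R_B^{BC}·12 = 1200 + 175, so R_B^{BC} = 114.6 kN and R_C = 150 − 114.6 = 35.42 kN.

R_C = 35.42 kN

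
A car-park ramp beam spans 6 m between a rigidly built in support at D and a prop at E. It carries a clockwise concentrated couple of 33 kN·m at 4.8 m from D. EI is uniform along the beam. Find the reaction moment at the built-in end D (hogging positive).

Choose R_E as the redundant. The primary structure is the cantilever fixed at D.
Downward deflection at the released point E due to the loads:
  clockwise couple 33 at a = 4.8: M₀a(2L − a)/(2EI) = 570.2/EI
Flexibility coefficient — unit upward force at E: δ_{EE} = L³/(3EI) = 72/EI.
The prop prevents deflection at E: R_E = δ_0/δ_{EE} = 570.2/72 = 7.92 kN.
Moment equilibrium about D: M_D = Σ(load moments about D) − R_E·L = 33 − 7.92×6 = -14.52 kN·m.

M_D = -14.52 kN·m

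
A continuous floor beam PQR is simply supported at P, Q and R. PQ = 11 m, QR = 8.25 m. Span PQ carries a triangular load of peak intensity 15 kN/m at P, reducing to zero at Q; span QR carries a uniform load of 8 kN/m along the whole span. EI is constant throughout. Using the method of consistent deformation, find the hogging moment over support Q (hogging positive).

M_Q = 89.67 kN·m

Release continuity at Q by inserting a hinge; the redundant is the internal moment M_Q. The primary structure is two simply-supported spans PQ and QR.
End slopes at the hinge Q, treating each span as simply supported:
  span PQ: triangular load, peak 15: 7w₀L³/(360EI) = 388.2/EI
  span QR: UDL 8: wL³/(24EI) = 187.2/EI
  relative rotation θ_0 = (388.2 + 187.2)/EI = 575.4/EI
A unit hogging moment at Q produces rotation L₁/(3EI) + L₂/(3EI) = 6.417/EI.
Slope continuity at Q: θ_0 = M_Q·6.417/EI, so M_Q = 575.4/6.417 = 89.67 kN·m (hogging).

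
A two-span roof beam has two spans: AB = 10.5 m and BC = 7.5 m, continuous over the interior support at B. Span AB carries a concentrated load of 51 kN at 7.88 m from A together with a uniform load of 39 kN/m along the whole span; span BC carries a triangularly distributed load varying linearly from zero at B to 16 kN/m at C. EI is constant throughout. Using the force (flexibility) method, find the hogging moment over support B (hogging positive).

M_B = 386.6 kN·m

Take M_B as the redundant. Released structure: two simple spans AB and BC with a hinge at B.
Discontinuity in slope at B on the released structure — sum the simple-span end rotations:
  span AB: point load 51 at a = 7.88: Pab(L + a)/(6LEI) = 307.2/EI
  span AB: UDL 39: wL³/(24EI) = 1881/EI
  span BC: triangular load, peak 16: 7w₀L³/(360EI) = 131.2/EI
  relative rotation θ_0 = (2188 + 131.2)/EI = 2320/EI
A unit hogging moment at B produces rotation L₁/(3EI) + L₂/(3EI) = 6/EI.
Slope continuity at B: θ_0 = M_B·6/EI, so M_B = 2320/6 = 386.6 kN·m (hogging).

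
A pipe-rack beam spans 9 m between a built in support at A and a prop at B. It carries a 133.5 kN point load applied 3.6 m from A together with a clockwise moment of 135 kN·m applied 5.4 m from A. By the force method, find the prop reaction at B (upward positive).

Take the reaction at B as the redundant and release it; the primary structure is a cantilever fixed at A.
Free-end deflection of the primary structure under the applied loading (downward +):
  point load 133.5 at a = 3.6: Pa²(3L − a)/(6EI) = 6748/EI
  clockwise couple 135 at a = 5.4: M₀a(2L − a)/(2EI) = 4593/EI
  δ_0 = 11340/EI
Flexibility coefficient — unit upward force at B: δ_{BB} = L³/(3EI) = 243/EI.
The prop prevents deflection at B: R_B = δ_0/δ_{BB} = 11340/243 = 46.67 kN.

R_B = 46.67 kN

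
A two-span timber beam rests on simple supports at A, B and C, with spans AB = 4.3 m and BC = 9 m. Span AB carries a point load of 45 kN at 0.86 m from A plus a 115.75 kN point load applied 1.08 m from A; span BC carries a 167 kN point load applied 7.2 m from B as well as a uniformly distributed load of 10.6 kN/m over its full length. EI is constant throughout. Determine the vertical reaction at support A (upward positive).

Release continuity at B by inserting a hinge; the redundant is the internal moment M_B. The primary structure is two simply-supported spans AB and BC.
Discontinuity in slope at B on the released structure — sum the simple-span end rotations:
  span AB: point load 45 at a = 0.86: Pab(L + a)/(6LEI) = 26.63/EI
  span AB: point load 115.75 at a = 1.08: Pab(L + a)/(6LEI) = 83.94/EI
  span BC: point load 167 at a = 7.2: Pab(L + b)/(6LEI) = 432.9/EI
  span BC: UDL 10.6: wL³/(24EI) = 322/EI
  relative rotation θ_0 = (110.6 + 754.8)/EI = 865.4/EI
A unit hogging moment at B produces rotation L₁/(3EI) + L₂/(3EI) = 4.433/EI.
Slope continuity at B: θ_0 = M_B·4.433/EI, so M_B = 865.4/4.433 = 195.2 kN·m (hogging).
Span AB, ΣM about A with M_B applied at B: R_B^{AB}·4.3 = 163.7 + 195.2, so R_B^{AB} = 83.47 kN and R_A = 160.8 − 83.47 = 77.28 kN.

R_A = 77.28 kN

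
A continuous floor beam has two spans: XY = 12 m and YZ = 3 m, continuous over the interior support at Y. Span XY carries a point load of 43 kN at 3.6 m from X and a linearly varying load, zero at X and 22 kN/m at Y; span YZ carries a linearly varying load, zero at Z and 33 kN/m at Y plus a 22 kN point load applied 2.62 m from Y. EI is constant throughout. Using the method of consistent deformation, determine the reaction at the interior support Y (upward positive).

Insert a hinge at Y; M_Y is the redundant, and each span becomes simply supported.
Rotations at Y on the released spans (each span's end-slope, ×1/EI):
  span XY: point load 43 at a = 3.6: Pab(L + a)/(6LEI) = 281.7/EI
  span XY: triangular load, peak 22: w₀L³/(45EI) = 844.8/EI
  span YZ: triangular load, peak 33: w₀L³/(45EI) = 19.8/EI
  span YZ: point load 22 at a = 2.62: Pab(L + b)/(6LEI) = 4.113/EI
  relative rotation θ_0 = (1127 + 23.91)/EI = 1150/EI
A unit hogging moment at Y produces rotation L₁/(3EI) + L₂/(3EI) = 5/EI.
Compatibility: M_Y·(L₁+L₂)/(3EI) = θ_0, giving M_Y = 230.1 kN·m (hogging).
Span XY, ΣM about X with M_Y applied at Y: R_Y^{XY}·12 = 1211 + 230.1, so R_Y^{XY} = 120.1 kN and R_X = 175 − 120.1 = 54.93 kN.
Span YZ, ΣM about Z: R_Y^{YZ}·3 = 107.4 + 230.1, so R_Y^{YZ} = 112.5 kN and R_Z = 71.5 − 112.5 = -40.98 kN.
R_Y = 120.1 + 112.5 = 232.6 kN.

R_Y = 232.6 kN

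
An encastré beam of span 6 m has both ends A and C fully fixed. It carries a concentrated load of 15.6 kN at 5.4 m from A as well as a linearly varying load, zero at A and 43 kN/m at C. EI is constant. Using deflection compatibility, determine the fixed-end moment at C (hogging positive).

Release both end moments; the primary structure is a simply-supported span AC with redundants M_A and M_C.
End rotations of the released simple span under the applied load (×1/EI):
  at A: point load 15.6 at a = 5.4: Pab(L + b)/(6LEI) = 9.266/EI
  at C: point load 15.6 at a = 5.4: Pab(L + a)/(6LEI) = 16.01/EI
  at A: triangular load, peak 43: 7w₀L³/(360EI) = 180.6/EI
  at C: triangular load, peak 43: w₀L³/(45EI) = 206.4/EI
  θ_A0 = 189.9/EI,  θ_C0 = 222.4/EI
Flexibility coefficients: a unit moment at one end gives L/(3EI) there and L/(6EI) at the far end, so f₁₁ = f₂₂ = 2/EI and f₁₂ = f₂₁ = 1/EI.
Compatibility — zero rotation at each built-in end:
  2 M_A + 1 M_C = 189.9
  1 M_A + 2 M_C = 222.4
Solving the pair gives M_A = 52.44 kN·m and M_C = 84.98 kN·m (hogging).

M_C = 84.98 kN·m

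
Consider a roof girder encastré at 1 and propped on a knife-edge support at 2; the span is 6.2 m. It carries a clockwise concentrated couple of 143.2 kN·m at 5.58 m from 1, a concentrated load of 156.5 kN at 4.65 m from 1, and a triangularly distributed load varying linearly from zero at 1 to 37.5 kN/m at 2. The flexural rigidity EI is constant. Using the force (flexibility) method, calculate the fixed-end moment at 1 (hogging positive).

Release the roller at 2. Primary structure: cantilever fixed at 1.
Free-end deflection of the primary structure under the applied loading (downward +):
  clockwise couple 143.2 at a = 5.58: M₀a(2L − a)/(2EI) = 2725/EI
  point load 156.5 at a = 4.65: Pa²(3L − a)/(6EI) = 7868/EI
  triangular load, peak 37.5 at the free end: 11w₀L⁴/(120EI) = 5079/EI
  δ_0 = 15672/EI
Tip deflection under a unit load at 2: L³/(3EI) = 79.44/EI.
Compatibility at 2: δ_0 − R_2·δ_{22} = 0, so R_2 = 15672/79.44 = 197.3 kN.
Moment equilibrium about 1: M_1 = Σ(load moments about 1) − R_2·L = 1351 − 197.3×6.2 = 128.3 kN·m.

M_1 = 128.3 kN·m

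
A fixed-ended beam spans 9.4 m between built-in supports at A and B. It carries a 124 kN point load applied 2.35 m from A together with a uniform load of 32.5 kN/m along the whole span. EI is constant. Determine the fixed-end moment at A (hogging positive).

Release both end moments; the primary structure is a simply-supported span AB with redundants M_A and M_B.
On the primary (simply-supported) span, the end slopes from the loading are:
  at A: point load 124 at a = 2.35: Pab(L + b)/(6LEI) = 599.2/EI
  at B: point load 124 at a = 2.35: Pab(L + a)/(6LEI) = 428/EI
  at A: UDL 32.5: wL³/(24EI) = 1125/EI
  at B: UDL 32.5: wL³/(24EI) = 1125/EI
  θ_A0 = 1724/EI,  θ_B0 = 1553/EI
Flexibility coefficients: a unit moment at one end gives L/(3EI) there and L/(6EI) at the far end, so f₁₁ = f₂₂ = 3.133/EI and f₁₂ = f₂₁ = 1.567/EI.
Compatibility — zero rotation at each built-in end:
  3.133 M_A + 1.567 M_B = 1724
  1.567 M_A + 3.133 M_B = 1553
Solving the pair gives M_A = 403.2 kN·m and M_B = 293.9 kN·m (hogging).

M_A = 403.2 kN·m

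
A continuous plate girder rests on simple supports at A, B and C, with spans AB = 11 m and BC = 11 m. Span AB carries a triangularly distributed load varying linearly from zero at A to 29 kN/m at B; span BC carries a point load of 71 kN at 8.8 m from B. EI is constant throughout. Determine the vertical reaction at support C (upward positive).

Take M_B as the redundant. Released structure: two simple spans AB and BC with a hinge at B.
End slopes at the hinge B, treating each span as simply supported:
  span AB: triangular load, peak 29: w₀L³/(45EI) = 857.8/EI
  span BC: point load 71 at a = 8.8: Pab(L + b)/(6LEI) = 274.9/EI
  relative rotation θ_0 = (857.8 + 274.9)/EI = 1133/EI
A unit hogging moment at B produces rotation L₁/(3EI) + L₂/(3EI) = 7.333/EI.
Slope continuity at B: θ_0 = M_B·7.333/EI, so M_B = 1133/7.333 = 154.5 kN·m (hogging).
Span BC, ΣM about C: R_B^{BC}·11 = 156.2 + 154.5, so R_B^{BC} = 28.24 kN and R_C = 71 − 28.24 = 42.76 kN.

R_C = 42.76 kN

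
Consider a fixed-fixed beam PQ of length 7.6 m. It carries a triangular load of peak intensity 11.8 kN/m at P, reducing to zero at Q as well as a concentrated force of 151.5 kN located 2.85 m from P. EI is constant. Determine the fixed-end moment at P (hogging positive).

M_P = 202.7 kN·m

Take the two fixed-end moments M_P, M_Q as redundants; the released structure is the simple span PQ.
Simple-span end rotations at P and Q under the given loads:
  at P: triangular load, peak 11.8: w₀L³/(45EI) = 115.1/EI
  at Q: triangular load, peak 11.8: 7w₀L³/(360EI) = 100.7/EI
  at P: point load 151.5 at a = 2.85: Pab(L + b)/(6LEI) = 555.5/EI
  at Q: point load 151.5 at a = 2.85: Pab(L + a)/(6LEI) = 470/EI
  θ_P0 = 670.6/EI,  θ_Q0 = 570.7/EI
Flexibility coefficients: a unit moment at one end gives L/(3EI) there and L/(6EI) at the far end, so f₁₁ = f₂₂ = 2.533/EI and f₁₂ = f₂₁ = 1.267/EI.
Compatibility — zero rotation at each built-in end:
  2.533 M_P + 1.267 M_Q = 670.6
  1.267 M_P + 2.533 M_Q = 570.7
Solving the pair gives M_P = 202.7 kN·m and M_Q = 123.9 kN·m (hogging).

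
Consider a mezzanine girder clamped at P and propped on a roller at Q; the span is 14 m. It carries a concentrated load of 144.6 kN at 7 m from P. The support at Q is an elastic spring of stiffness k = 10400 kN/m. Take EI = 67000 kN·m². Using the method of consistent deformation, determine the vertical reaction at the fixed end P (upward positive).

R_P = 99.73 kN

Release the roller at Q. Primary structure: cantilever fixed at P.
Downward deflection at the released point Q due to the loads:
  point load 144.6 at a = 7: Pa²(3L − a)/(6EI) = 41332/EI
Flexibility coefficient — unit upward force at Q: δ_{QQ} = L³/(3EI) = 914.7/EI.
With EI = 67000 kN·m²: δ_0 = 0.61689 m and δ_{QQ} = 0.013652 m/kN.
Compatibility — the spring shortens by R_Q/k under the reaction it provides: δ_0 − R_Q·δ_{QQ} = R_Q/k. With 1/k = 0.000096 m/kN, R_Q = δ_0 / (δ_{QQ} + 1/k) = 0.61689 / (0.013652 + 0.000096) = 44.87 kN.
Vertical equilibrium: R_P = ΣP − R_Q = 144.6 − 44.87 = 99.73 kN.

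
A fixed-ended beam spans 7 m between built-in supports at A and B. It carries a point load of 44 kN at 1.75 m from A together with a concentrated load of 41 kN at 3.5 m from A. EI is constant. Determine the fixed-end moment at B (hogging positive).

Release both end moments; the primary structure is a simply-supported span AB with redundants M_A and M_B.
On the primary (simply-supported) span, the end slopes from the loading are:
  at A: point load 44 at a = 1.75: Pab(L + b)/(6LEI) = 117.9/EI
  at B: point load 44 at a = 1.75: Pab(L + a)/(6LEI) = 84.22/EI
  at A: point load 41 at a = 3.5: Pab(L + b)/(6LEI) = 125.6/EI
  at B: point load 41 at a = 3.5: Pab(L + a)/(6LEI) = 125.6/EI
  θ_A0 = 243.5/EI,  θ_B0 = 209.8/EI
Flexibility coefficients: a unit moment at one end gives L/(3EI) there and L/(6EI) at the far end, so f₁₁ = f₂₂ = 2.333/EI and f₁₂ = f₂₁ = 1.167/EI.
Compatibility — zero rotation at each built-in end:
  2.333 M_A + 1.167 M_B = 243.5
  1.167 M_A + 2.333 M_B = 209.8
Solving the pair gives M_A = 79.19 kN·m and M_B = 50.31 kN·m (hogging).

M_B = 50.31 kN·m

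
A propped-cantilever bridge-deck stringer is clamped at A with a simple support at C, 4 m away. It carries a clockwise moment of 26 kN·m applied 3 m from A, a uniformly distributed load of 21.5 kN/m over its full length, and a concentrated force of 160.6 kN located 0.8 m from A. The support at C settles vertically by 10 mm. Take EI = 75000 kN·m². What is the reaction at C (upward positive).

R_C = 15.23 kN

Release the roller at C. Primary structure: cantilever fixed at A.
Free-end deflection of the primary structure under the applied loading (downward +):
  clockwise couple 26 at a = 3: M₀a(2L − a)/(2EI) = 195/EI
  UDL 21.5: wL⁴/(8EI) = 688/EI
  point load 160.6 at a = 0.8: Pa²(3L − a)/(6EI) = 191.9/EI
  δ_0 = 1075/EI
Tip deflection under a unit load at C: L³/(3EI) = 21.33/EI.
With EI = 75000 kN·m²: δ_0 = 0.014332 m and δ_{CC} = 0.000284 m/kN.
Compatibility — the beam at C must follow the support down by 0.01 m: δ_0 − R_C·δ_{CC} = 0.01, so R_C = (0.014332 − 0.01)/0.000284 = 15.23 kN.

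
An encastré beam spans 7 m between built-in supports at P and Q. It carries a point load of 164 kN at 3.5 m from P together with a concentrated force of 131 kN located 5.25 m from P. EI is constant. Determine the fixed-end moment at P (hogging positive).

M_P = 186.5 kN·m

Take the two fixed-end moments M_P, M_Q as redundants; the released structure is the simple span PQ.
On the primary (simply-supported) span, the end slopes from the loading are:
  at P: point load 164 at a = 3.5: Pab(L + b)/(6LEI) = 502.2/EI
  at Q: point load 164 at a = 3.5: Pab(L + a)/(6LEI) = 502.2/EI
  at P: point load 131 at a = 5.25: Pab(L + b)/(6LEI) = 250.7/EI
  at Q: point load 131 at a = 5.25: Pab(L + a)/(6LEI) = 351/EI
  θ_P0 = 753/EI,  θ_Q0 = 853.3/EI
Flexibility coefficients: a unit moment at one end gives L/(3EI) there and L/(6EI) at the far end, so f₁₁ = f₂₂ = 2.333/EI and f₁₂ = f₂₁ = 1.167/EI.
Compatibility — zero rotation at each built-in end:
  2.333 M_P + 1.167 M_Q = 753
  1.167 M_P + 2.333 M_Q = 853.3
Solving the pair gives M_P = 186.5 kN·m and M_Q = 272.5 kN·m (hogging).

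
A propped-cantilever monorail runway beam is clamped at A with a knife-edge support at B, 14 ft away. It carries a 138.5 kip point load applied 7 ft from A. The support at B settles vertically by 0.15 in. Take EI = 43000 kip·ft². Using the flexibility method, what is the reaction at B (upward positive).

R_B = 42.69 kip

Release the roller at B. Primary structure: cantilever fixed at A.
Primary-structure tip deflection at B by superposition:
  point load 138.5 at a = 7: Pa²(3L − a)/(6EI) = 39588/EI
Flexibility coefficient — unit upward force at B: δ_{BB} = L³/(3EI) = 914.7/EI.
With EI = 43000 kip·ft²: δ_0 = 0.92065 ft and δ_{BB} = 0.021271 ft/kip.
Compatibility — the beam at B must follow the support down by 0.0125 ft: δ_0 − R_B·δ_{BB} = 0.0125, so R_B = (0.92065 − 0.0125)/0.021271 = 42.69 kip.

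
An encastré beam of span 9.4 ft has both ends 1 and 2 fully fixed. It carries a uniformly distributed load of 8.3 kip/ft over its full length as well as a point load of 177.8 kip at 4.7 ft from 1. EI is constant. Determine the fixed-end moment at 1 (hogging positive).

Release both end moments; the primary structure is a simply-supported span 12 with redundants M_1 and M_2.
Simple-span end rotations at 1 and 2 under the given loads:
  at 1: UDL 8.3: wL³/(24EI) = 287.2/EI
  at 2: UDL 8.3: wL³/(24EI) = 287.2/EI
  at 1: point load 177.8 at a = 4.7: Pab(L + b)/(6LEI) = 981.9/EI
  at 2: point load 177.8 at a = 4.7: Pab(L + a)/(6LEI) = 981.9/EI
  θ_10 = 1269/EI,  θ_20 = 1269/EI
Flexibility coefficients: a unit moment at one end gives L/(3EI) there and L/(6EI) at the far end, so f₁₁ = f₂₂ = 3.133/EI and f₁₂ = f₂₁ = 1.567/EI.
Compatibility — zero rotation at each built-in end:
  3.133 M_1 + 1.567 M_2 = 1269
  1.567 M_1 + 3.133 M_2 = 1269
Solving the pair gives M_1 = 270 kip·ft and M_2 = 270 kip·ft (hogging).

M_1 = 270 kip·ft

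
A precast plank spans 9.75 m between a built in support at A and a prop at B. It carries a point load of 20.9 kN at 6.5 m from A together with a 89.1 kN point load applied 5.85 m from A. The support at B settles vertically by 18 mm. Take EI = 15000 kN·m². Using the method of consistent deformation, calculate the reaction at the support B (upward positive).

Remove the prop at B; the released (primary) structure is a cantilever built in at A.
Deflection at B on the released cantilever, summing each load's contribution:
  point load 20.9 at a = 6.5: Pa²(3L − a)/(6EI) = 3348/EI
  point load 89.1 at a = 5.85: Pa²(3L − a)/(6EI) = 11892/EI
  δ_0 = 15240/EI
Flexibility coefficient — unit upward force at B: δ_{BB} = L³/(3EI) = 309/EI.
With EI = 15000 kN·m²: δ_0 = 1.016 m and δ_{BB} = 0.020597 m/kN.
Compatibility — the beam at B must follow the support down by 0.018 m: δ_0 − R_B·δ_{BB} = 0.018, so R_B = (1.016 − 0.018)/0.020597 = 48.45 kN.

R_B = 48.45 kN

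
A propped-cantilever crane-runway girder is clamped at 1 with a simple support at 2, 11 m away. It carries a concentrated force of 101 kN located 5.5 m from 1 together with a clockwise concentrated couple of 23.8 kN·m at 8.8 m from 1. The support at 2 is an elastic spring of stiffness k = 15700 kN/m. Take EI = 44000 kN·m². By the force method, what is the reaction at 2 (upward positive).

Choose R_2 as the redundant. The primary structure is the cantilever fixed at 1.
Downward deflection at the released point 2 due to the loads:
  point load 101 at a = 5.5: Pa²(3L − a)/(6EI) = 14003/EI
  clockwise couple 23.8 at a = 8.8: M₀a(2L − a)/(2EI) = 1382/EI
  δ_0 = 15386/EI
Tip deflection under a unit load at 2: L³/(3EI) = 443.7/EI.
With EI = 44000 kN·m²: δ_0 = 0.34967 m and δ_{22} = 0.010083 m/kN.
Compatibility — the spring shortens by R_2/k under the reaction it provides: δ_0 − R_2·δ_{22} = R_2/k. With 1/k = 0.000064 m/kN, R_2 = δ_0 / (δ_{22} + 1/k) = 0.34967 / (0.010083 + 0.000064) = 34.46 kN.

R_2 = 34.46 kN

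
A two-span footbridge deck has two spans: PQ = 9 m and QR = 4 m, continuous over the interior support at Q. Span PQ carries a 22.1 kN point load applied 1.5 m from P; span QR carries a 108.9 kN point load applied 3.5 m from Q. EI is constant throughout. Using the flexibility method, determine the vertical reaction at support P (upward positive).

R_P = 16.26 kN

Take M_Q as the redundant. Released structure: two simple spans PQ and QR with a hinge at Q.
Rotations at Q on the released spans (each span's end-slope, ×1/EI):
  span PQ: point load 22.1 at a = 1.5: Pab(L + a)/(6LEI) = 48.34/EI
  span QR: point load 108.9 at a = 3.5: Pab(L + b)/(6LEI) = 35.73/EI
  relative rotation θ_0 = (48.34 + 35.73)/EI = 84.08/EI
A unit hogging moment at Q produces rotation L₁/(3EI) + L₂/(3EI) = 4.333/EI.
Slope continuity at Q: θ_0 = M_Q·4.333/EI, so M_Q = 84.08/4.333 = 19.4 kN·m (hogging).
Span PQ, ΣM about P with M_Q applied at Q: R_Q^{PQ}·9 = 33.15 + 19.4, so R_Q^{PQ} = 5.839 kN and R_P = 22.1 − 5.839 = 16.26 kN.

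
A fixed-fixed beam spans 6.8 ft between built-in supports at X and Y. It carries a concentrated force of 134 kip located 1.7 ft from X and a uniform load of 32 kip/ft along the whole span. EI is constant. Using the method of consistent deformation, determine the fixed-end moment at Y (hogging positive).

Release both end moments; the primary structure is a simply-supported span XY with redundants M_X and M_Y.
End rotations of the released simple span under the applied load (×1/EI):
  at X: point load 134 at a = 1.7: Pab(L + b)/(6LEI) = 338.9/EI
  at Y: point load 134 at a = 1.7: Pab(L + a)/(6LEI) = 242/EI
  at X: UDL 32: wL³/(24EI) = 419.2/EI
  at Y: UDL 32: wL³/(24EI) = 419.2/EI
  θ_X0 = 758.1/EI,  θ_Y0 = 661.3/EI
Flexibility coefficients: a unit moment at one end gives L/(3EI) there and L/(6EI) at the far end, so f₁₁ = f₂₂ = 2.267/EI and f₁₂ = f₂₁ = 1.133/EI.
Compatibility — zero rotation at each built-in end:
  2.267 M_X + 1.133 M_Y = 758.1
  1.133 M_X + 2.267 M_Y = 661.3
Solving the pair gives M_X = 251.4 kip·ft and M_Y = 166 kip·ft (hogging).

M_Y = 166 kip·ft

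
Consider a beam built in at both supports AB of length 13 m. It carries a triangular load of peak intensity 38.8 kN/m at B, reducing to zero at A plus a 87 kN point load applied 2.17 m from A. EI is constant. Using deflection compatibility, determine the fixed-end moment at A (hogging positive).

M_A = 349.6 kN·m

Release both end moments; the primary structure is a simply-supported span AB with redundants M_A and M_B.
End rotations of the released simple span under the applied load (×1/EI):
  at A: triangular load, peak 38.8: 7w₀L³/(360EI) = 1658/EI
  at B: triangular load, peak 38.8: w₀L³/(45EI) = 1894/EI
  at A: point load 87 at a = 2.17: Pab(L + b)/(6LEI) = 624.7/EI
  at B: point load 87 at a = 2.17: Pab(L + a)/(6LEI) = 397.6/EI
  θ_A0 = 2282/EI,  θ_B0 = 2292/EI
Flexibility coefficients: a unit moment at one end gives L/(3EI) there and L/(6EI) at the far end, so f₁₁ = f₂₂ = 4.333/EI and f₁₂ = f₂₁ = 2.167/EI.
Compatibility — zero rotation at each built-in end:
  4.333 M_A + 2.167 M_B = 2282
  2.167 M_A + 4.333 M_B = 2292
Solving the pair gives M_A = 349.6 kN·m and M_B = 354.1 kN·m (hogging).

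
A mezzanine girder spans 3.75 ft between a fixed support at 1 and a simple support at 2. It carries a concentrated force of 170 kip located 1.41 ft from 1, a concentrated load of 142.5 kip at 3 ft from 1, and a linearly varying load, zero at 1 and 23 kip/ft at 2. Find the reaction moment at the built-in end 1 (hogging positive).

Take the reaction at 2 as the redundant and release it; the primary structure is a cantilever fixed at 1.
Free-end deflection of the primary structure under the applied loading (downward +):
  point load 170 at a = 1.41: Pa²(3L − a)/(6EI) = 554.3/EI
  point load 142.5 at a = 3: Pa²(3L − a)/(6EI) = 1763/EI
  triangular load, peak 23 at the free end: 11w₀L⁴/(120EI) = 416.9/EI
  δ_0 = 2735/EI
Flexibility coefficient — unit upward force at 2: δ_{22} = L³/(3EI) = 17.58/EI.
The prop prevents deflection at 2: R_2 = δ_0/δ_{22} = 2735/17.58 = 155.6 kip.
Moment equilibrium about 1: M_1 = Σ(load moments about 1) − R_2·L = 775 − 155.6×3.75 = 191.6 kip·ft.

M_1 = 191.6 kip·ft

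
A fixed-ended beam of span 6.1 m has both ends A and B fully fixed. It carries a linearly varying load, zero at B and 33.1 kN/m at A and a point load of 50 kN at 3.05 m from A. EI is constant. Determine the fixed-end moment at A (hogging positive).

Take the two fixed-end moments M_A, M_B as redundants; the released structure is the simple span AB.
Simple-span end rotations at A and B under the given loads:
  at A: triangular load, peak 33.1: w₀L³/(45EI) = 167/EI
  at B: triangular load, peak 33.1: 7w₀L³/(360EI) = 146.1/EI
  at A: point load 50 at a = 3.05: Pab(L + b)/(6LEI) = 116.3/EI
  at B: point load 50 at a = 3.05: Pab(L + a)/(6LEI) = 116.3/EI
  θ_A0 = 283.2/EI,  θ_B0 = 262.4/EI
Flexibility coefficients: a unit moment at one end gives L/(3EI) there and L/(6EI) at the far end, so f₁₁ = f₂₂ = 2.033/EI and f₁₂ = f₂₁ = 1.017/EI.
Compatibility — zero rotation at each built-in end:
  2.033 M_A + 1.017 M_B = 283.2
  1.017 M_A + 2.033 M_B = 262.4
Solving the pair gives M_A = 99.71 kN·m and M_B = 79.18 kN·m (hogging).

M_A = 99.71 kN·m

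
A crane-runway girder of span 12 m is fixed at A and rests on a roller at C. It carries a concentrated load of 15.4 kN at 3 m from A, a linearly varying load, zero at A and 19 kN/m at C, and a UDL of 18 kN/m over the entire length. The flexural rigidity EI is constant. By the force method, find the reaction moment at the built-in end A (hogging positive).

M_A = 513.9 kN·m

Take the reaction at C as the redundant and release it; the primary structure is a cantilever fixed at A.
Deflection at C on the released cantilever, summing each load's contribution:
  point load 15.4 at a = 3: Pa²(3L − a)/(6EI) = 762.3/EI
  triangular load, peak 19 at the free end: 11w₀L⁴/(120EI) = 36115/EI
  UDL 18: wL⁴/(8EI) = 46656/EI
  δ_0 = 83534/EI
Flexibility coefficient — unit upward force at C: δ_{CC} = L³/(3EI) = 576/EI.
Compatibility at C: δ_0 − R_C·δ_{CC} = 0, so R_C = 83534/576 = 145 kN.
Moment equilibrium about A: M_A = Σ(load moments about A) − R_C·L = 2254 − 145×12 = 513.9 kN·m.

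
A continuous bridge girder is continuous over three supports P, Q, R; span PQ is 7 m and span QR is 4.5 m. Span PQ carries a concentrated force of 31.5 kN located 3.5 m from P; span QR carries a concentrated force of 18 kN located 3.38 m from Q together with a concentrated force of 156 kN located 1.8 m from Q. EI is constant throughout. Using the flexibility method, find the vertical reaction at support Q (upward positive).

Release continuity at Q by inserting a hinge; the redundant is the internal moment M_Q. The primary structure is two simply-supported spans PQ and QR.
End slopes at the hinge Q, treating each span as simply supported:
  span PQ: point load 31.5 at a = 3.5: Pab(L + a)/(6LEI) = 96.47/EI
  span QR: point load 18 at a = 3.38: Pab(L + b)/(6LEI) = 14.18/EI
  span QR: point load 156 at a = 1.8: Pab(L + b)/(6LEI) = 202.2/EI
  relative rotation θ_0 = (96.47 + 216.4)/EI = 312.8/EI
A unit hogging moment at Q produces rotation L₁/(3EI) + L₂/(3EI) = 3.833/EI.
Compatibility: M_Q·(L₁+L₂)/(3EI) = θ_0, giving M_Q = 81.61 kN·m (hogging).
Span PQ, ΣM about P with M_Q applied at Q: R_Q^{PQ}·7 = 110.2 + 81.61, so R_Q^{PQ} = 27.41 kN and R_P = 31.5 − 27.41 = 4.092 kN.
Span QR, ΣM about R: R_Q^{QR}·4.5 = 441.4 + 81.61, so R_Q^{QR} = 116.2 kN and R_R = 174 − 116.2 = 57.79 kN.
R_Q = 27.41 + 116.2 = 143.6 kN.

R_Q = 143.6 kN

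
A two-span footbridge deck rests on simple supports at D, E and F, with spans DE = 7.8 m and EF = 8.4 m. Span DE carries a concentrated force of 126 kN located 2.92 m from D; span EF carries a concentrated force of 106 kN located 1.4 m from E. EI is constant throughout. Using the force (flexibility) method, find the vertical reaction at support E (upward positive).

Take M_E as the redundant. Released structure: two simple spans DE and EF with a hinge at E.
End slopes at the hinge E, treating each span as simply supported:
  span DE: point load 126 at a = 2.92: Pab(L + a)/(6LEI) = 411.3/EI
  span EF: point load 106 at a = 1.4: Pab(L + b)/(6LEI) = 317.4/EI
  relative rotation θ_0 = (411.3 + 317.4)/EI = 728.7/EI
A unit hogging moment at E produces rotation L₁/(3EI) + L₂/(3EI) = 5.4/EI.
Slope continuity at E: θ_0 = M_E·5.4/EI, so M_E = 728.7/5.4 = 134.9 kN·m (hogging).
Span DE, ΣM about D with M_E applied at E: R_E^{DE}·7.8 = 367.9 + 134.9, so R_E^{DE} = 64.47 kN and R_D = 126 − 64.47 = 61.53 kN.
Span EF, ΣM about F: R_E^{EF}·8.4 = 742 + 134.9, so R_E^{EF} = 104.4 kN and R_F = 106 − 104.4 = 1.602 kN.
R_E = 64.47 + 104.4 = 168.9 kN.

R_E = 168.9 kN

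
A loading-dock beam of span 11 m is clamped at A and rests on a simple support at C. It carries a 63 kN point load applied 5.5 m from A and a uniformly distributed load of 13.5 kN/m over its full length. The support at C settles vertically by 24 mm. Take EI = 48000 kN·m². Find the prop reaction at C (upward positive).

R_C = 72.78 kN

Remove the prop at C; the released (primary) structure is a cantilever built in at A.
Free-end deflection of the primary structure under the applied loading (downward +):
  point load 63 at a = 5.5: Pa²(3L − a)/(6EI) = 8735/EI
  UDL 13.5: wL⁴/(8EI) = 24707/EI
  δ_0 = 33441/EI
Flexibility coefficient — unit upward force at C: δ_{CC} = L³/(3EI) = 443.7/EI.
With EI = 48000 kN·m²: δ_0 = 0.6967 m and δ_{CC} = 0.009243 m/kN.
Compatibility — the beam at C must follow the support down by 0.024 m: δ_0 − R_C·δ_{CC} = 0.024, so R_C = (0.6967 − 0.024)/0.009243 = 72.78 kN.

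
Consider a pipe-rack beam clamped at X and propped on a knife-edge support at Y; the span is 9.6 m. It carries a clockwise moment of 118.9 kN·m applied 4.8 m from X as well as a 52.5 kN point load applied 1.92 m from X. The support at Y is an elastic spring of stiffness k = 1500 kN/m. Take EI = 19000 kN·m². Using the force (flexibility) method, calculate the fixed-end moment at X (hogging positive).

M_X = 64.38 kN·m

Remove the prop at Y; the released (primary) structure is a cantilever built in at X.
Downward deflection at the released point Y due to the loads:
  clockwise couple 118.9 at a = 4.8: M₀a(2L − a)/(2EI) = 4109/EI
  point load 52.5 at a = 1.92: Pa²(3L − a)/(6EI) = 867/EI
  δ_0 = 4976/EI
Flexibility coefficient — unit upward force at Y: δ_{YY} = L³/(3EI) = 294.9/EI.
With EI = 19000 kN·m²: δ_0 = 0.26191 m and δ_{YY} = 0.015522 m/kN.
Compatibility — the spring shortens by R_Y/k under the reaction it provides: δ_0 − R_Y·δ_{YY} = R_Y/k. With 1/k = 0.000667 m/kN, R_Y = δ_0 / (δ_{YY} + 1/k) = 0.26191 / (0.015522 + 0.000667) = 16.18 kN.
Moment equilibrium about X: M_X = Σ(load moments about X) − R_Y·L = 219.7 − 16.18×9.6 = 64.38 kN·m.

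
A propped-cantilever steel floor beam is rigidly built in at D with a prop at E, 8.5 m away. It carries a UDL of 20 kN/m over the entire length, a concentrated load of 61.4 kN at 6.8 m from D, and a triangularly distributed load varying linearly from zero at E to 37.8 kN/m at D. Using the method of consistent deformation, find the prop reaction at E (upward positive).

R_E = 139.1 kN

Choose R_E as the redundant. The primary structure is the cantilever fixed at D.
Deflection at E on the released cantilever, summing each load's contribution:
  UDL 20: wL⁴/(8EI) = 13050/EI
  point load 61.4 at a = 6.8: Pa²(3L − a)/(6EI) = 8849/EI
  triangular load, peak 37.8 at the fixed end: w₀L⁴/(30EI) = 6577/EI
  δ_0 = 28476/EI
Tip deflection under a unit load at E: L³/(3EI) = 204.7/EI.
Compatibility at E: δ_0 − R_E·δ_{EE} = 0, so R_E = 28476/204.7 = 139.1 kN.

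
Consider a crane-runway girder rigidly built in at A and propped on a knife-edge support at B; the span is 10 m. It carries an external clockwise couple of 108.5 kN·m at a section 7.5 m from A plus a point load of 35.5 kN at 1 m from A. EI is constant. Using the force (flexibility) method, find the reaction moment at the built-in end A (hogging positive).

Remove the prop at B; the released (primary) structure is a cantilever built in at A.
Deflection at B on the released cantilever, summing each load's contribution:
  clockwise couple 108.5 at a = 7.5: M₀a(2L − a)/(2EI) = 5086/EI
  point load 35.5 at a = 1: Pa²(3L − a)/(6EI) = 171.6/EI
  δ_0 = 5258/EI
Flexibility coefficient — unit upward force at B: δ_{BB} = L³/(3EI) = 333.3/EI.
Compatibility at B: δ_0 − R_B·δ_{BB} = 0, so R_B = 5258/333.3 = 15.77 kN.
Moment equilibrium about A: M_A = Σ(load moments about A) − R_B·L = 144 − 15.77×10 = -13.73 kN·m.

M_A = -13.73 kN·m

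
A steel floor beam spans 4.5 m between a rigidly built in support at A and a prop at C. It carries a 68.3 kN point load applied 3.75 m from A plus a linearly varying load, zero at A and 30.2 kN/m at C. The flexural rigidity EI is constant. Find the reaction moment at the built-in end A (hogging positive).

Choose R_C as the redundant. The primary structure is the cantilever fixed at A.
Downward deflection at the released point C due to the loads:
  point load 68.3 at a = 3.75: Pa²(3L − a)/(6EI) = 1561/EI
  triangular load, peak 30.2 at the free end: 11w₀L⁴/(120EI) = 1135/EI
  δ_0 = 2696/EI
Flexibility coefficient — unit upward force at C: δ_{CC} = L³/(3EI) = 30.38/EI.
Compatibility at C: δ_0 − R_C·δ_{CC} = 0, so R_C = 2696/30.38 = 88.76 kN.
Moment equilibrium about A: M_A = Σ(load moments about A) − R_C·L = 460 − 88.76×4.5 = 60.57 kN·m.

M_A = 60.57 kN·m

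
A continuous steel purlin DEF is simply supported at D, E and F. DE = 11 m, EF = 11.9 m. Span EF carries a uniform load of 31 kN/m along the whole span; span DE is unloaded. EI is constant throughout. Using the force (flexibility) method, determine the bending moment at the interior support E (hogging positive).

Insert a hinge at E; M_E is the redundant, and each span becomes simply supported.
Discontinuity in slope at E on the released structure — sum the simple-span end rotations:
  span EF: UDL 31: wL³/(24EI) = 2177/EI
  relative rotation θ_0 = (0 + 2177)/EI = 2177/EI
A unit hogging moment at E produces rotation L₁/(3EI) + L₂/(3EI) = 7.633/EI.
Slope continuity at E: θ_0 = M_E·7.633/EI, so M_E = 2177/7.633 = 285.2 kN·m (hogging).

M_E = 285.2 kN·m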